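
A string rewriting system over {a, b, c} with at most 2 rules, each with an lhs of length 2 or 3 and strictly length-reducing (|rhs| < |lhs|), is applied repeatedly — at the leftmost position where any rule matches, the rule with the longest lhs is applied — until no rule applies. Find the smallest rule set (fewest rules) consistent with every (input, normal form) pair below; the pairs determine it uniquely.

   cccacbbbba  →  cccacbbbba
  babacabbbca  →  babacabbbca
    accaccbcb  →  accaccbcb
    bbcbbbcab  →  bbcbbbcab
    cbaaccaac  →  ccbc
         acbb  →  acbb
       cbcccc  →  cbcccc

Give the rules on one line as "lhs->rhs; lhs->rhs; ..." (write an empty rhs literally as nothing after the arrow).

baa->; caa->b

  | cccacbbbba
  | babacabbbca
  | accaccbcb
  | bbcbbbcab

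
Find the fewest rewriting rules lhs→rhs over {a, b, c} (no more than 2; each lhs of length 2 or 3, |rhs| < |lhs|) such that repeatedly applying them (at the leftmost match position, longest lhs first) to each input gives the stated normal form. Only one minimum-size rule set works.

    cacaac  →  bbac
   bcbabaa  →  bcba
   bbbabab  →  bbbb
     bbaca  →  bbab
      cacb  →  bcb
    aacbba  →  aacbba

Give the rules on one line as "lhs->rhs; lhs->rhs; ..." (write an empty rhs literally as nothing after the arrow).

aba->; ca->b

  | cacaac => bcaac => bbac
  | bcbabaa => bcba
  | bbbabab => bbbb
  | bbaca => bbab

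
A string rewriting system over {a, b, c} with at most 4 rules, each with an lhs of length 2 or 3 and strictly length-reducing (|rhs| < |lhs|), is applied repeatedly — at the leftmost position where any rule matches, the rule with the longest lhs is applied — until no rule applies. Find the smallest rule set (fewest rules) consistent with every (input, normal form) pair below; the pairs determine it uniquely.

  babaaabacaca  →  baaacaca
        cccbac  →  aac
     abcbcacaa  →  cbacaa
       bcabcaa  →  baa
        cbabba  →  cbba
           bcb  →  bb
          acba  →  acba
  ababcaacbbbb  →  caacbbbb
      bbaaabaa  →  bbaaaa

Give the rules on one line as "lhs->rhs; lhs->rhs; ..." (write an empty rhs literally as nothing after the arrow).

ab->; bc->b; ccc->aa

  | babaaabacaca => baaabacaca => baaacaca
  | cccbac => aabac => aac
  | abcbcacaa => cbcacaa => cbacaa
  | bcabcaa => babcaa => bcaa => baa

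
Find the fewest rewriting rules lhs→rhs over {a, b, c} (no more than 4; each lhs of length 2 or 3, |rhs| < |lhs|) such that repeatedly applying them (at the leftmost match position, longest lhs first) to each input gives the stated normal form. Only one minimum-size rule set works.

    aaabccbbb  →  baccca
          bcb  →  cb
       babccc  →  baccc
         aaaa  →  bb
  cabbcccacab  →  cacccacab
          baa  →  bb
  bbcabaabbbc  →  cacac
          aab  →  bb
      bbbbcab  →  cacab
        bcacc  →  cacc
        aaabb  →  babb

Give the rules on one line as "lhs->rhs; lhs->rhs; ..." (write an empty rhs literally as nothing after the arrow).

  | aaabccbbb => babccbbb => baccbbb => baccca
  | bcb => cb
  | babccc => baccc
  | aaaa => baa => bb

aa->b; bbb->ca; bc->c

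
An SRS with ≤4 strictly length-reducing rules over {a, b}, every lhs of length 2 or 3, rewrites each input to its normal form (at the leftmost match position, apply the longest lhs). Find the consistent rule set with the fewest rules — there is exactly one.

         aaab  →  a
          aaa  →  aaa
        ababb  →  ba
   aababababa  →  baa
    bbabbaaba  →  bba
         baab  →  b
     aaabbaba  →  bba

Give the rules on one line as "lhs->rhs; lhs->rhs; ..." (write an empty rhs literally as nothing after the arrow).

aab->; ab->b; bbb->ba

  | aaab => a
  | aaa
  | ababb => babb => bbb => ba
  | aababababa => abababa => bababa => bbaba => bbba => baa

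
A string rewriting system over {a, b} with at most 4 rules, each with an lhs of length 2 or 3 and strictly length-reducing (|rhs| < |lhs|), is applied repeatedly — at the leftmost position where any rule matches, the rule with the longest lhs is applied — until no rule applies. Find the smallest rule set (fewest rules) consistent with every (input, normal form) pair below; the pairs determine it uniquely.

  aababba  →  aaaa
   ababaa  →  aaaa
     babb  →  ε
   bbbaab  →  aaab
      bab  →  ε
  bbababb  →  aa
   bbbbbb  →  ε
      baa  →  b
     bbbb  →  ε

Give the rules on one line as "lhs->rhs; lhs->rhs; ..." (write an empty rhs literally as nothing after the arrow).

  | aababba => aabbba => aabba => aaaa
  | ababaa => abbaa => aaaa
  | babb => bbb => bb => ε
  | bbbaab => bbaab => aaab

ba->b; bb->; bba->aa; bbb->bb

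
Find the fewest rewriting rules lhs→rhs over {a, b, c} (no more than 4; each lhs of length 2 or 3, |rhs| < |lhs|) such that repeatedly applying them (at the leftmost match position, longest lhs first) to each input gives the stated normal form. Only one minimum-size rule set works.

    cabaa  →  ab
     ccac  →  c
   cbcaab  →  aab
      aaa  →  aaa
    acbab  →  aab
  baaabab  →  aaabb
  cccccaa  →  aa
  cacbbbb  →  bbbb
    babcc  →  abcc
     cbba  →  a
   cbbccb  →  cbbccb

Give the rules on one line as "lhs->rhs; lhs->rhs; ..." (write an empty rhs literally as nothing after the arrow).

  | cabaa => abaa => aba => ab
  | ccac => c
  | cbcaab => cbaab => caab => aab
  | aaa

aba->ab; ba->a; ca->a; cac->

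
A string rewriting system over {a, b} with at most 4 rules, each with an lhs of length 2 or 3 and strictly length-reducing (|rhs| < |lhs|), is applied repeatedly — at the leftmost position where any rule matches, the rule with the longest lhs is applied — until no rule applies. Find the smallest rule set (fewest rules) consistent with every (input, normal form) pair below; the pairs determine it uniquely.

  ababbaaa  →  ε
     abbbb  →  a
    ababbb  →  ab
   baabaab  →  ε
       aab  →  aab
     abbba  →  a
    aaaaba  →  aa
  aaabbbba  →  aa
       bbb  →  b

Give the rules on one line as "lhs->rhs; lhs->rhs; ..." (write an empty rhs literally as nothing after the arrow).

aaa->bb; aba->a; bb->; bba->aa

  | ababbaaa => abbaaa => aaaaa => bbaa => aaa => bb => ε
  | abbbb => abb => a
  | ababbb => abbb => ab
  | baabaab => baaab => bbbb => bb => ε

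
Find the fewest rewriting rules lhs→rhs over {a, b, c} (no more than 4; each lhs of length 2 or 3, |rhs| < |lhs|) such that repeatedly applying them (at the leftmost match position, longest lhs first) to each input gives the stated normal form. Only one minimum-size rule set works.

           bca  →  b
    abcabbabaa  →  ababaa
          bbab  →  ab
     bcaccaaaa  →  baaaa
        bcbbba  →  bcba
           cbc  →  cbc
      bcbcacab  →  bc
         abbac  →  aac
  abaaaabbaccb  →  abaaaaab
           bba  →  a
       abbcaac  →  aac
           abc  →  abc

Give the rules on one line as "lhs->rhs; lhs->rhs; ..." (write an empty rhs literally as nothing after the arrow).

  | bca => b
  | abcabbabaa => abbbabaa => ababaa
  | bbab => ab
  | bcaccaaaa => bccaaaa => baaaa

bb->; ca->; cc->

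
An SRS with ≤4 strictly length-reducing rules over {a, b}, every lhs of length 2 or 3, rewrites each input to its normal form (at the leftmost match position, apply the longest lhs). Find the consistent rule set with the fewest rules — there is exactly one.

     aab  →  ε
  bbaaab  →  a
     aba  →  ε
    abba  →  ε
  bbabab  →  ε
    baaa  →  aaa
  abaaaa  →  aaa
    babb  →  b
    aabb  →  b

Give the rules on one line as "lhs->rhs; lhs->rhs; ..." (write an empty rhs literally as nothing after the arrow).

aab->; aba->; ba->a; bab->

  | aab => ε
  | bbaaab => baaab => aaab => a
  | aba => ε
  | abba => aba => ε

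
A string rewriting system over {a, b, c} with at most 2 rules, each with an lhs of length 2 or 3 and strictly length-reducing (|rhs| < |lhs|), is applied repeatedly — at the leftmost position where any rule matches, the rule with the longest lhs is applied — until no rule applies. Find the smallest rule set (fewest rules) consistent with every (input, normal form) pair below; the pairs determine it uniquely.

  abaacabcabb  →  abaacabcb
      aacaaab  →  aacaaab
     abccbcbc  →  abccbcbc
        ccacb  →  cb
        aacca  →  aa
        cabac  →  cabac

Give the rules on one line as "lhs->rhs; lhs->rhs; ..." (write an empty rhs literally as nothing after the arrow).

  | abaacabcabb => abaacabcb
  | aacaaab
  | abccbcbc
  | ccacb => cb

abb->b; cca->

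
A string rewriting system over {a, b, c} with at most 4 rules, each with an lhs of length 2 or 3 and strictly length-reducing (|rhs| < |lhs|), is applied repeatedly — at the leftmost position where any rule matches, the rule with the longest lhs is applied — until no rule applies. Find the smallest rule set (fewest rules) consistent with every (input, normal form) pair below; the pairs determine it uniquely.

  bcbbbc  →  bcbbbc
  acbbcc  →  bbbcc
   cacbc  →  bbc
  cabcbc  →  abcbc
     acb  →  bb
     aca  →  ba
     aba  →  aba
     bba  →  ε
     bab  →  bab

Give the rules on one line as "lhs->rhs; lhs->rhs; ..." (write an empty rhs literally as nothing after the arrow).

ac->b; bba->; ca->a

  | bcbbbc
  | acbbcc => bbbcc
  | cacbc => acbc => bbc
  | cabcbc => abcbc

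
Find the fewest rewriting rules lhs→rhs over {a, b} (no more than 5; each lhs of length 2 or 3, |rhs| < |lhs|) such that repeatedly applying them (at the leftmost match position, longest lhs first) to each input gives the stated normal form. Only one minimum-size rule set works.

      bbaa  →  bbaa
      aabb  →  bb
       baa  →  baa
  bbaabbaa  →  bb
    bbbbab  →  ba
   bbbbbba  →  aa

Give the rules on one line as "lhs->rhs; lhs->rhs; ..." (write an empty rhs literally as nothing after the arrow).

aaa->; ab->b; bab->ba; bbb->a

  | bbaa
  | aabb => abb => bb
  | baa
  | bbaabbaa => bbabbaa => bbabaa => bbaaa => bb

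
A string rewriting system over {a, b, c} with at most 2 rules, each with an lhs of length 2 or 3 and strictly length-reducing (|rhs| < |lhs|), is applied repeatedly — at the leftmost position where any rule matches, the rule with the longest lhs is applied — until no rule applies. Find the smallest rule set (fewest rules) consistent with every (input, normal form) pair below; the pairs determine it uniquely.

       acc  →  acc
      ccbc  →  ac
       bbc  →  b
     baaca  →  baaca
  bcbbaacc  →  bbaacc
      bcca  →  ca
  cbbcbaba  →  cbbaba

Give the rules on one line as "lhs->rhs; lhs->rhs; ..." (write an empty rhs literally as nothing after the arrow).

  | acc
  | ccbc => ac
  | bbc => b
  | baaca

bc->; ccb->a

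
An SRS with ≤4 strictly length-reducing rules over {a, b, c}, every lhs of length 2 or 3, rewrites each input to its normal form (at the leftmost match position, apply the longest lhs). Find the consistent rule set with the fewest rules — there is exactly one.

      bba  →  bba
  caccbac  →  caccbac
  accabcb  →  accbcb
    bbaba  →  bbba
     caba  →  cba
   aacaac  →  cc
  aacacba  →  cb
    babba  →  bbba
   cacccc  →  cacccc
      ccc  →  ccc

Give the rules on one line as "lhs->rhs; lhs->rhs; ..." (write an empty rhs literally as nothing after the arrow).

  | bba
  | caccbac
  | accabcb => accbcb
  | bbaba => bbba

aa->; ab->b; acb->ba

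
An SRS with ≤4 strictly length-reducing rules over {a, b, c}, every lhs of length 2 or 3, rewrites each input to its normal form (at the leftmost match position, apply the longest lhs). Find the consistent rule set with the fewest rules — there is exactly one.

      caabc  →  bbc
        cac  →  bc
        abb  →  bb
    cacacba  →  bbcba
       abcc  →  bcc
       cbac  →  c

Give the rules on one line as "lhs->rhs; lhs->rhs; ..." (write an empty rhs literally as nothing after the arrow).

  | caabc => babc => bbc
  | cac => bc
  | abb => bb
  | cacacba => bcacba => bbcba

ab->b; bac->; ca->b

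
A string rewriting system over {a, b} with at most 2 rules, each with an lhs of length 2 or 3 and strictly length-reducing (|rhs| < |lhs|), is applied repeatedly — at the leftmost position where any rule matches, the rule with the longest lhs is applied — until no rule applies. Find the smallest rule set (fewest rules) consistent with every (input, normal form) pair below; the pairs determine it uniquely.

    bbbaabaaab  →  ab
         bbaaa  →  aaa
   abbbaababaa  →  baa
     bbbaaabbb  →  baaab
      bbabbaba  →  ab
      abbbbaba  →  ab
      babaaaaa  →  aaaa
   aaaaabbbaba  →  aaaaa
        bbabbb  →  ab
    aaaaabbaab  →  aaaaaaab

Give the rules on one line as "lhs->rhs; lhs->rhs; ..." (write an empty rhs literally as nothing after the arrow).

aba->b; bb->

  | bbbaabaaab => baabaaab => babaab => bbab => ab
  | bbaaa => aaa
  | abbbaababaa => abaababaa => bababaa => bbbaa => baa
  | bbbaaabbb => baaabbb => baaab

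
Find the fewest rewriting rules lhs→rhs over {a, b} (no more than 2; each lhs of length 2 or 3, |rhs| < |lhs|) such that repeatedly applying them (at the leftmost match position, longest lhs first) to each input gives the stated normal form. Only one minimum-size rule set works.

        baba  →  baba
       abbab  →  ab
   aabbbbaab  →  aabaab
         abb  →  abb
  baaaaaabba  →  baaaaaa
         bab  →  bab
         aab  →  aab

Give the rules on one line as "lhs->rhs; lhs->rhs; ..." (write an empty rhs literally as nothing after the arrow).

  | baba
  | abbab => ab
  | aabbbbaab => aabaab
  | abb

bba->; bbb->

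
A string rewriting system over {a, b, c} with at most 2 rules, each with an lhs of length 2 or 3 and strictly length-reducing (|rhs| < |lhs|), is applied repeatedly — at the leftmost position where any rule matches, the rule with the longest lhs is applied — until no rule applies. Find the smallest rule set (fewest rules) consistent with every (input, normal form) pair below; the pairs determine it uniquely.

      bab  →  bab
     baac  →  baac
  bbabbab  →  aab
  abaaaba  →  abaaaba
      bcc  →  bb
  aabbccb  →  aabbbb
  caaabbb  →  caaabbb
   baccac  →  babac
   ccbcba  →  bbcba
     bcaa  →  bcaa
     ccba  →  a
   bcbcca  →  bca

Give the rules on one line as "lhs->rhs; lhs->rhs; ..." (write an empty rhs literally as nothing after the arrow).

bba->a; cc->b

  | bab
  | baac
  | bbabbab => abbab => aab
  | abaaaba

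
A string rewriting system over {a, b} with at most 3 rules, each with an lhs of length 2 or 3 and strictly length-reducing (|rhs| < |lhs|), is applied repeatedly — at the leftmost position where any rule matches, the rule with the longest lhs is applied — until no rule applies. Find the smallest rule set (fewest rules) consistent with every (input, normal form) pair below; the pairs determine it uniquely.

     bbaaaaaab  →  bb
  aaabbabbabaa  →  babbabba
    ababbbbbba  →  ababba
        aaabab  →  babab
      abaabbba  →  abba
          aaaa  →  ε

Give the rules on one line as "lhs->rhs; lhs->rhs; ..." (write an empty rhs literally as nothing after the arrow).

  | bbaaaaaab => baaaab => aab => bb
  | aaabbabbabaa => babbabbabaa => babbabba
  | ababbbbbba => ababbbbba => ababbbba => ababbba => ababba
  | aaabab => babab

aa->b; baa->; bbb->bb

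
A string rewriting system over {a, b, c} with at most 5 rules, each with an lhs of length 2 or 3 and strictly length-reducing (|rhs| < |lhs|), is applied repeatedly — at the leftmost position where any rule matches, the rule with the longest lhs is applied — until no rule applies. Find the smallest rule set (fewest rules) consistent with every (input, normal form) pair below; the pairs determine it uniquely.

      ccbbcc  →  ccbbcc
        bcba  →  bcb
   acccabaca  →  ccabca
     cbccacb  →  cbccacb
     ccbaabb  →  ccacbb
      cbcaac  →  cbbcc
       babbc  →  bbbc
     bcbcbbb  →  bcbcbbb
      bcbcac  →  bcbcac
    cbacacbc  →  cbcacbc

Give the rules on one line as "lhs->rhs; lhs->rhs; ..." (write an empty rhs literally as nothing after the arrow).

  | ccbbcc
  | bcba => bcb
  | acccabaca => ccabaca => ccabca
  | cbccacb

acc->c; ba->b; baa->ac; caa->bc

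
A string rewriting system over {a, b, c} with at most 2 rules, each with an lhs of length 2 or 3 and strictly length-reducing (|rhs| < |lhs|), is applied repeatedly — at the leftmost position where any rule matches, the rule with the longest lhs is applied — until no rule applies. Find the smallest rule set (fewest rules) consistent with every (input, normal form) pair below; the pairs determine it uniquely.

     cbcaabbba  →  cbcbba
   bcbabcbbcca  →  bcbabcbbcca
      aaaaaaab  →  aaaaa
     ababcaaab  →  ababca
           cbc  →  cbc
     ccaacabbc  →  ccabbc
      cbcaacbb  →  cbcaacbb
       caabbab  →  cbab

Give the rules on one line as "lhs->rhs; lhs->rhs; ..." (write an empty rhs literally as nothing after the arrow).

aab->; aca->

  | cbcaabbba => cbcbba
  | bcbabcbbcca
  | aaaaaaab => aaaaa
  | ababcaaab => ababca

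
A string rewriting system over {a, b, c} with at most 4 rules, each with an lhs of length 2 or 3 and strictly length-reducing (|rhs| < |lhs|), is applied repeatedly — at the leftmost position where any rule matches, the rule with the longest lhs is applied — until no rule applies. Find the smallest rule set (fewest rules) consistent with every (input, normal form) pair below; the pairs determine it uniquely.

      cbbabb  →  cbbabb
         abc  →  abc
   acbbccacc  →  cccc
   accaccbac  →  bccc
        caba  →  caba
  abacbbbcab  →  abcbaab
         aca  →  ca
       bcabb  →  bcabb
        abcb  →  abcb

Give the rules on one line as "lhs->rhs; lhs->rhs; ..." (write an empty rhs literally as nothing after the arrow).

  | cbbabb
  | abc
  | acbbccacc => cbbccacc => cacacc => ccacc => cccc
  | accaccbac => ccaccbac => ccccbac => ccbcac => bccac => bccc

ac->c; bbc->a; ccb->bc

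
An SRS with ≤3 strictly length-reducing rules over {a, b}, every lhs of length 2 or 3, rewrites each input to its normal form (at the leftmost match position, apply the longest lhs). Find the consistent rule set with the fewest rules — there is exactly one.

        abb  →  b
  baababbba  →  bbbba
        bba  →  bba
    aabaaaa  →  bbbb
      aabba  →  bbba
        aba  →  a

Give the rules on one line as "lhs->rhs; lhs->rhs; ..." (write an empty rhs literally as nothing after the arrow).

  | abb => b
  | baababbba => bbbabbba => bbbba
  | bba
  | aabaaaa => bbaaaa => bbbaa => bbbb

aa->b; ab->; bab->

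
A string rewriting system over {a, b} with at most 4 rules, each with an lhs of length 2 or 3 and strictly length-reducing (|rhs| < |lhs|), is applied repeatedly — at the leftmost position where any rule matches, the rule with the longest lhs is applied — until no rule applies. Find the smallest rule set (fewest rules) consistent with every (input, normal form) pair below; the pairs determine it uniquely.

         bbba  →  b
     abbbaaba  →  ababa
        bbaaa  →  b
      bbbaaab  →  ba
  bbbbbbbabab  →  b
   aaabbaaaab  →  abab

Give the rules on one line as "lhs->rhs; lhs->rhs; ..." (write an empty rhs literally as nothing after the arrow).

aa->; aab->a; bb->b; bba->b

  | bbba => bba => b
  | abbbaaba => abbaaba => ababa
  | bbaaa => baa => b
  | bbbaaab => bbaaab => baab => ba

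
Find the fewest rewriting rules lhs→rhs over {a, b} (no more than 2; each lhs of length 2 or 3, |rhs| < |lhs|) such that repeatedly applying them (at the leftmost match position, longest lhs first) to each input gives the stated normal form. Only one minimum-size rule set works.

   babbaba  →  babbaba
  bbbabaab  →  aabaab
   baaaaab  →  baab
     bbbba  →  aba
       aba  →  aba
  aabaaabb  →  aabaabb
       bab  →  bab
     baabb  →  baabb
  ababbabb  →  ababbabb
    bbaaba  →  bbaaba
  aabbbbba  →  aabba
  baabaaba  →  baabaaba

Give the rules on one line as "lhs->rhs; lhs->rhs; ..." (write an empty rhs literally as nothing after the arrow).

aaa->aa; bbb->a

  | babbaba
  | bbbabaab => aabaab
  | baaaaab => baaaab => baaab => baab
  | bbbba => aba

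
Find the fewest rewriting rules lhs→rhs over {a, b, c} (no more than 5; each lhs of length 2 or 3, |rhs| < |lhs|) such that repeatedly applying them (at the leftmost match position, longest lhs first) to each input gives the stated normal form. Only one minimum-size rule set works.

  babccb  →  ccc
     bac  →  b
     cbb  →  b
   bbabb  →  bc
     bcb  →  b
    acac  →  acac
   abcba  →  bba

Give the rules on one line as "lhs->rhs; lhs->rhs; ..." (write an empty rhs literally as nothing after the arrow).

  | babccb => ccccb => ccc
  | bac => b
  | cbb => b
  | bbabb => bccb => bc

abc->b; bab->cc; bac->b; cb->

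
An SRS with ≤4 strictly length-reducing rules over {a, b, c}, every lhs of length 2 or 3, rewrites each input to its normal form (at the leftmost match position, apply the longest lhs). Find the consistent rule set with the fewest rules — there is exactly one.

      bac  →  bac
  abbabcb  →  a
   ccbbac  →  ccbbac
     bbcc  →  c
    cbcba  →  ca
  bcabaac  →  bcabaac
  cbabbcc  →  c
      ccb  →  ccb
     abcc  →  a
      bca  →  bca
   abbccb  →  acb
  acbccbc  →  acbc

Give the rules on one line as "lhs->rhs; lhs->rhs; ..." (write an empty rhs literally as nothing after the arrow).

bab->; bbc->; bcb->; bcc->

  | bac
  | abbabcb => abcb => a
  | ccbbac
  | bbcc => c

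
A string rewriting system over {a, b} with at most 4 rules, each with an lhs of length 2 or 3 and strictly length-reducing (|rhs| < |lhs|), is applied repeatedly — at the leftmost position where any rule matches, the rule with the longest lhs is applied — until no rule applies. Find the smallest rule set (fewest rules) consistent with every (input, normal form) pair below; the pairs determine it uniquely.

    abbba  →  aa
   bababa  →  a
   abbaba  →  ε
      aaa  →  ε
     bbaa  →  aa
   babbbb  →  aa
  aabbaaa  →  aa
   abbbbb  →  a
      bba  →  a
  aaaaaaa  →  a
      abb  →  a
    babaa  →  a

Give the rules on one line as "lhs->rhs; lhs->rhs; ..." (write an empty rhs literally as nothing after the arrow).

  | abbba => abba => aba => aa
  | bababa => aaaba => ba => a
  | abbaba => ababa => aaba => aaa => ε
  | aaa => ε

aaa->; ab->a; ba->a; bab->aa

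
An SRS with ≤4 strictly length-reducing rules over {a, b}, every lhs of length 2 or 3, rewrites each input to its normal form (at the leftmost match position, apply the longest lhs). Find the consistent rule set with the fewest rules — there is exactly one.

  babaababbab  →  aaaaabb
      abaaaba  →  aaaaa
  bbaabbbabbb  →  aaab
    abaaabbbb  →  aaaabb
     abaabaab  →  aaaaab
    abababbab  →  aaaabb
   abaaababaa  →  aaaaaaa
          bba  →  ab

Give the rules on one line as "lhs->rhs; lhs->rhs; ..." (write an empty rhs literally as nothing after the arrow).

  | babaababbab => abaababbab => aaababbab => aaaabbab => aaaaabb
  | abaaaba => aaaaba => aaaaa
  | bbaabbbabbb => ababbbabbb => aabbbabbb => aababbb => aaabbb => aaab
  | abaaabbbb => aaaabbbb => aaaabb

ba->a; bba->ab; bbb->b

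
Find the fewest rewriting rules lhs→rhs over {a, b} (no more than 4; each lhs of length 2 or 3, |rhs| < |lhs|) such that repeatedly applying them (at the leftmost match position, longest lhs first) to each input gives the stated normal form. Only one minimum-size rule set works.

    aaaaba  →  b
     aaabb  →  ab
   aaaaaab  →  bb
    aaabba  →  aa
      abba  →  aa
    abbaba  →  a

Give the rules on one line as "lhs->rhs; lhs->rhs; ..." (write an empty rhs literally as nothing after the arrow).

aaa->b; ba->a; bab->aa; bbb->ab

  | aaaaba => baba => aaa => b
  | aaabb => bbb => ab
  | aaaaaab => baaab => aaab => bb
  | aaabba => bbba => aba => aa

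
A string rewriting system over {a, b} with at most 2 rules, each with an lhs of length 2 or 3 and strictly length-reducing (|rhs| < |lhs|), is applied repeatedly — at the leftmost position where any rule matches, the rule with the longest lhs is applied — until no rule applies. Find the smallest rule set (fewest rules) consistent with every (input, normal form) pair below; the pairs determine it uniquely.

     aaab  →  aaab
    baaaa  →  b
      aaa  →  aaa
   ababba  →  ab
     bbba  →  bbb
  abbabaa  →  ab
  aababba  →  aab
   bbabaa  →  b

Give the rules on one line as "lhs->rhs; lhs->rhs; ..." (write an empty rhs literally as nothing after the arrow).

ba->b; bab->

  | aaab
  | baaaa => baaa => baa => ba => b
  | aaa
  | ababba => aba => ab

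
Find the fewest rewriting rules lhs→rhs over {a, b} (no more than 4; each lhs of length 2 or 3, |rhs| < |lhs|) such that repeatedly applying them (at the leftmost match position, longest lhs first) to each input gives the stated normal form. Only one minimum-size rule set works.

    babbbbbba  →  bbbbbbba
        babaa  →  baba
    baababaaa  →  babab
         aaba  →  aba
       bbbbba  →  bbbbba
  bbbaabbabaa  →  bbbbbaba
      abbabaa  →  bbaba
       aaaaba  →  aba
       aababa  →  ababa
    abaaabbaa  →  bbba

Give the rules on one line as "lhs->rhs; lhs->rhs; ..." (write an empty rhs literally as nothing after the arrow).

  | babbbbbba => bbbbbbba
  | babaa => baba
  | baababaaa => bababaaa => babab
  | aaba => aba

aa->a; aaa->; abb->bb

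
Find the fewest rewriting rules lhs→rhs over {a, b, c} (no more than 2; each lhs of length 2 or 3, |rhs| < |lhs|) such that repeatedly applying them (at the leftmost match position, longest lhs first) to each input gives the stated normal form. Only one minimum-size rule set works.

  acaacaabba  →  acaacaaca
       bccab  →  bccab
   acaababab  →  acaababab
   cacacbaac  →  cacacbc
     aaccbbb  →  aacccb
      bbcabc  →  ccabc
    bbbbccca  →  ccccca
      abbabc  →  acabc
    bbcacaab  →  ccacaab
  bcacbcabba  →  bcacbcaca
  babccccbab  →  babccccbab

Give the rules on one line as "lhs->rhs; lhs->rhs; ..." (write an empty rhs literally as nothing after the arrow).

baa->b; bb->c

  | acaacaabba => acaacaaca
  | bccab
  | acaababab
  | cacacbaac => cacacbc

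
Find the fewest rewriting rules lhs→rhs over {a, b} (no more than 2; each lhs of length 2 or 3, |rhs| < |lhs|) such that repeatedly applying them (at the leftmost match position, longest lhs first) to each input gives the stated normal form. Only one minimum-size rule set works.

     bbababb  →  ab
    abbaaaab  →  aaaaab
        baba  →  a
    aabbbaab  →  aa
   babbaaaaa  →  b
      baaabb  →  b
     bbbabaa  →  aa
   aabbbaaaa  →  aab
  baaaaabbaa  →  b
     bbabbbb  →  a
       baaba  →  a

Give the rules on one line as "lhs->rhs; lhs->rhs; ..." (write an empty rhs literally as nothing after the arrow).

ba->b; bb->

  | bbababb => ababb => abbb => ab
  | abbaaaab => aaaaab
  | baba => bba => a
  | aabbbaab => aabaab => aabab => aabb => aa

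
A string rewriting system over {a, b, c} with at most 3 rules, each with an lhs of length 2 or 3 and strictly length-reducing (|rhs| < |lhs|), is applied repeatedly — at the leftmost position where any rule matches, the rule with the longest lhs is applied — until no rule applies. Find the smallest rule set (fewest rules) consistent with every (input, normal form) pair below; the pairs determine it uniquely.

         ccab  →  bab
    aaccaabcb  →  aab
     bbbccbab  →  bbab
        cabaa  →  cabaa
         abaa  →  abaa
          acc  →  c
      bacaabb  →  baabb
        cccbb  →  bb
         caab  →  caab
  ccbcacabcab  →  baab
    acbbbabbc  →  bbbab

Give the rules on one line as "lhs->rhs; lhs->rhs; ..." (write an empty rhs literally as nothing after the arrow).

ac->; bc->; cc->b

  | ccab => bab
  | aaccaabcb => acaabcb => aabcb => aab
  | bbbccbab => bbcbab => bbab
  | cabaa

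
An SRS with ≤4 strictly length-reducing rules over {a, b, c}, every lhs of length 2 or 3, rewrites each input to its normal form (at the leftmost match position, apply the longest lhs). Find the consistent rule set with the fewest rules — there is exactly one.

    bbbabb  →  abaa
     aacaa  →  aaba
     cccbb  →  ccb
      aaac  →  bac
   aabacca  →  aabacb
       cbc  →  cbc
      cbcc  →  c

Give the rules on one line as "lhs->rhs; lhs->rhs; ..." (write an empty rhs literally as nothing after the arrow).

  | bbbabb => ababb => abaa
  | aacaa => aaba
  | cccbb => ccca => ccb
  | aaac => bac

aaa->ba; bb->a; bcc->; ca->b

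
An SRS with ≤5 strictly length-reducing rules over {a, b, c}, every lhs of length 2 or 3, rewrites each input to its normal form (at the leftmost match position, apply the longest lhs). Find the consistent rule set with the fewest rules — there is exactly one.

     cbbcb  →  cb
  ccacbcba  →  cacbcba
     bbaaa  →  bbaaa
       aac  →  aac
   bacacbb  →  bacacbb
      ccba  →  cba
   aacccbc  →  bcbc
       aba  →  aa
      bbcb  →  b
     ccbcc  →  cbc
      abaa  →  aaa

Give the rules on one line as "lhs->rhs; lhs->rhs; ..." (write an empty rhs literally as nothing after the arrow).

ab->a; acc->bc; bbc->; cc->c

  | cbbcb => cb
  | ccacbcba => cacbcba
  | bbaaa
  | aac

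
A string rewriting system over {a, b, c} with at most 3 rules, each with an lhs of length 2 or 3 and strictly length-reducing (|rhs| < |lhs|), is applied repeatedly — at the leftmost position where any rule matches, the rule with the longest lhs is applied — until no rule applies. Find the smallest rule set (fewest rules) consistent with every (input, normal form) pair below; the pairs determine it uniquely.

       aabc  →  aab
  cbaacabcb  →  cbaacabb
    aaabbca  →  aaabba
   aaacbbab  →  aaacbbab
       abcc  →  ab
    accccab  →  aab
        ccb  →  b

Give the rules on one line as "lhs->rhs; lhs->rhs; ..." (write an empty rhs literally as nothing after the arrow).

bc->b; cc->

  | aabc => aab
  | cbaacabcb => cbaacabb
  | aaabbca => aaabba
  | aaacbbab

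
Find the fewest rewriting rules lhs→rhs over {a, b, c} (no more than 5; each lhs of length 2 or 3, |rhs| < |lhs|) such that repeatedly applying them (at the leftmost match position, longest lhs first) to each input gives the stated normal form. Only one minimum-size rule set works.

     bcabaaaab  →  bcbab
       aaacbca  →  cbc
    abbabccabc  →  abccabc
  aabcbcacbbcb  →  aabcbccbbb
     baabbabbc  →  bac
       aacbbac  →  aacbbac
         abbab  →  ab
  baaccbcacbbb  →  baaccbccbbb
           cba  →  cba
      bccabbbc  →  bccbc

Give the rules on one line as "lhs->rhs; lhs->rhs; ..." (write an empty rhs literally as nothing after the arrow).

  | bcabaaaab => bcbaaaab => bcbab
  | aaacbca => cbca => cbc
  | abbabccabc => abccabc
  | aabcbcacbbcb => aabcbccbbcb => aabcbccbbb

aaa->; abb->; bbc->bb; bca->bc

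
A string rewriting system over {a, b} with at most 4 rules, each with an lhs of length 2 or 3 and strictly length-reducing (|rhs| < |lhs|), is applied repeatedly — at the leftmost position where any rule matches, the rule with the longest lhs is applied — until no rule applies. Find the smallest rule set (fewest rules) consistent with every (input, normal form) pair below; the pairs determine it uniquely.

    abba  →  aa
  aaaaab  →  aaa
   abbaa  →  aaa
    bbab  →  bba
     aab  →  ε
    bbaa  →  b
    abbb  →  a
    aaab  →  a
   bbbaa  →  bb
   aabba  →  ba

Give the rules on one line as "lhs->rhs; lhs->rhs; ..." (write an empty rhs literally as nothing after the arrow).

aab->; ab->a; baa->

  | abba => aba => aa
  | aaaaab => aaa
  | abbaa => abaa => aaa
  | bbab => bba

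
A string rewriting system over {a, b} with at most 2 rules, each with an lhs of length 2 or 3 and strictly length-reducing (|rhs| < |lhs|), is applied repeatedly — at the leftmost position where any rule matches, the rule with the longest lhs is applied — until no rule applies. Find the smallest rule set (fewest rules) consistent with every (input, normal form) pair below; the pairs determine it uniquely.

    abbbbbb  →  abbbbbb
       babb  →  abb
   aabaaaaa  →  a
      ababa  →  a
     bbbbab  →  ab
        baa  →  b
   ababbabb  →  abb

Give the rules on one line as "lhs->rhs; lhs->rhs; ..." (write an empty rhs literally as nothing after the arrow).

  | abbbbbb
  | babb => abb
  | aabaaaaa => bbaaaaa => baaaaa => aaaaa => baaa => aaa => ba => a
  | ababa => aaba => bba => ba => a

aa->b; ba->a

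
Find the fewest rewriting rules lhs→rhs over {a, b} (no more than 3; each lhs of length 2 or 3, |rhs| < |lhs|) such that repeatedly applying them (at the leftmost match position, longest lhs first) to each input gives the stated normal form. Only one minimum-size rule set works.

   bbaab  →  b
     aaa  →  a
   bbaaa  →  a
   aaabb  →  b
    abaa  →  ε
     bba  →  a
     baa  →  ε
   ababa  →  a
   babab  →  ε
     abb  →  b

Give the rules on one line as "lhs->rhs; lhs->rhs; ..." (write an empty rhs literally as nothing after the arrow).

aa->; ab->; ba->a

  | bbaab => baab => aab => b
  | aaa => a
  | bbaaa => baaa => aaa => a
  | aaabb => abb => b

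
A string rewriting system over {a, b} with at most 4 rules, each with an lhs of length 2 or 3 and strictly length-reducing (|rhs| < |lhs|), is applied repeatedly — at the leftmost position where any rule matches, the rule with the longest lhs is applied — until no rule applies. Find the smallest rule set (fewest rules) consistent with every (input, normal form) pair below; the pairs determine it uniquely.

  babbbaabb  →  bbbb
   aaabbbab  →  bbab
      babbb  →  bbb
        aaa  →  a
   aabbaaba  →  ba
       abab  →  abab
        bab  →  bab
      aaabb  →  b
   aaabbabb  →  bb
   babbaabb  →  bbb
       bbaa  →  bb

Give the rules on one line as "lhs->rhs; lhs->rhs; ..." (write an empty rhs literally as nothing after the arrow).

  | babbbaabb => bbbaabb => bbbb
  | aaabbbab => abbbab => bbab
  | babbb => bbb
  | aaa => a

aa->; aab->; abb->b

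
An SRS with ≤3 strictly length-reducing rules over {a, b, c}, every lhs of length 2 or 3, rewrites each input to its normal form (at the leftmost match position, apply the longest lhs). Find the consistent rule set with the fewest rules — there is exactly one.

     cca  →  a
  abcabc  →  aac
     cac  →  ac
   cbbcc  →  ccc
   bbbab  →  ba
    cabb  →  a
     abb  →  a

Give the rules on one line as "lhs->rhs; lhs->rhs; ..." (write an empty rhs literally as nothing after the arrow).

  | cca => ca => a
  | abcabc => acabc => aabc => aac
  | cac => ac
  | cbbcc => ccc

ab->a; bb->; ca->a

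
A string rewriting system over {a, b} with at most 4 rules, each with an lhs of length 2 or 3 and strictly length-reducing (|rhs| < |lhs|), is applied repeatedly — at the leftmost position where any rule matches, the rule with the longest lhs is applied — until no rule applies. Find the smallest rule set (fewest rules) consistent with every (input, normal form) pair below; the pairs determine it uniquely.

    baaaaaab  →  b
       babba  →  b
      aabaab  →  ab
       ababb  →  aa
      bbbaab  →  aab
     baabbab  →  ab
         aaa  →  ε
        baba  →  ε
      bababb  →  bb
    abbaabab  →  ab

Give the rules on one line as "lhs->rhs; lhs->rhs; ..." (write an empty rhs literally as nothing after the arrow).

  | baaaaaab => aaaaaab => aaab => b
  | babba => bba => b
  | aabaab => aaaab => ab
  | ababb => abb => aa

aaa->; abb->aa; ba->; baa->aa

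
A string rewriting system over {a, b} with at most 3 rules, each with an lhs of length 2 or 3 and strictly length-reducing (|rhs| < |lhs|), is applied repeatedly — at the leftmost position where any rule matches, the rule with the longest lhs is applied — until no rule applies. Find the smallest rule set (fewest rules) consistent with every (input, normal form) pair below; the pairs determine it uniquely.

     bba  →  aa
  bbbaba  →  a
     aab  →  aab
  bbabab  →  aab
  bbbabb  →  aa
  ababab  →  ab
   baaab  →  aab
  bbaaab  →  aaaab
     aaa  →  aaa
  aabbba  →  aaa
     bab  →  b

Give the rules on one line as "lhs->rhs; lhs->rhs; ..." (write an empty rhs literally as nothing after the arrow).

ba->; bb->a

  | bba => aa
  | bbbaba => ababa => aba => a
  | aab
  | bbabab => aabab => aab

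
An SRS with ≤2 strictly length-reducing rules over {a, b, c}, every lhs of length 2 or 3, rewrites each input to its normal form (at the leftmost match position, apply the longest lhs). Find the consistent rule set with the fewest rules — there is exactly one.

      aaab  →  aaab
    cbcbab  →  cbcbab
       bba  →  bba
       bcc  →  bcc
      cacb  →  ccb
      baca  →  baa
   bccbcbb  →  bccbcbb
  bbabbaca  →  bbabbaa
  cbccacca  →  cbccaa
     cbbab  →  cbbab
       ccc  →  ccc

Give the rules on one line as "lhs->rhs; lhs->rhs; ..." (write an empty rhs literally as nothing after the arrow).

ac->a; acb->cb

  | aaab
  | cbcbab
  | bba
  | bcc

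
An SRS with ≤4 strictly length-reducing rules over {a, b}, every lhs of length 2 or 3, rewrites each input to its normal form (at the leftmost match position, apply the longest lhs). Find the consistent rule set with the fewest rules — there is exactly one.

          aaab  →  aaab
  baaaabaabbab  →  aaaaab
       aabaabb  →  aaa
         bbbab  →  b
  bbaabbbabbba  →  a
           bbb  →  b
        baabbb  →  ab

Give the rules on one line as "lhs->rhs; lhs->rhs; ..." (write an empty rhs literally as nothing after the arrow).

  | aaab
  | baaaabaabbab => aaabaabbab => aaaabbab => aaaaab
  | aabaabb => aaabb => aaa
  | bbbab => bbab => bab => b

abb->a; ba->; bb->b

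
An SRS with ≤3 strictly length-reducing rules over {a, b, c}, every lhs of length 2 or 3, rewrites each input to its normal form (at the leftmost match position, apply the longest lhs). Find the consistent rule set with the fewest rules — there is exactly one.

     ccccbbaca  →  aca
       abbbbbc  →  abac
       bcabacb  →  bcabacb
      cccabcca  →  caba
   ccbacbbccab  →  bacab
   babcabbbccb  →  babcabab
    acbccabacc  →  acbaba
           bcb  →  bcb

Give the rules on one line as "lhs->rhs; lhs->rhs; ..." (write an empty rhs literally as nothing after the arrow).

bb->; bbb->ba; cc->

  | ccccbbaca => ccbbaca => bbaca => aca
  | abbbbbc => ababbc => abac
  | bcabacb
  | cccabcca => cabcca => caba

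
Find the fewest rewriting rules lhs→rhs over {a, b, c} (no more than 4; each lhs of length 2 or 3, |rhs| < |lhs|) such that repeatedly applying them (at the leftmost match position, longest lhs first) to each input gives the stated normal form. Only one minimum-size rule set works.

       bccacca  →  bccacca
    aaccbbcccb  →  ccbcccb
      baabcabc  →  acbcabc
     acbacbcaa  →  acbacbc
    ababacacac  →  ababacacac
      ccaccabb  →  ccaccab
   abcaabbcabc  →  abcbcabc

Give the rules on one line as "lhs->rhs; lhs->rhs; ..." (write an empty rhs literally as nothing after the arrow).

aa->; baa->ac; bb->b

  | bccacca
  | aaccbbcccb => ccbbcccb => ccbcccb
  | baabcabc => acbcabc
  | acbacbcaa => acbacbc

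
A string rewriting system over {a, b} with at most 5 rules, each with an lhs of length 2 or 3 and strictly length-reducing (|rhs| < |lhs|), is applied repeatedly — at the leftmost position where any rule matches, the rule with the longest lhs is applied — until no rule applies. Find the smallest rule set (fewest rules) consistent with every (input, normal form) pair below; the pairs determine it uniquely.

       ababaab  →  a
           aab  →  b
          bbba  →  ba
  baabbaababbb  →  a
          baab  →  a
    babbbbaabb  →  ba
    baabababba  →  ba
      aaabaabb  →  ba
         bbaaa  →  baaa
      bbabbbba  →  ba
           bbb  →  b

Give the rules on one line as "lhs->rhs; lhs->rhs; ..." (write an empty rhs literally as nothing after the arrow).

  | ababaab => babaab => bbaab => baab => bab => bb => a
  | aab => ab => b
  | bbba => aba => ba
  | baabbaababbb => baaababbb => baababbb => bababbb => bbabbb => babbb => bb => a

ab->b; abb->; bb->a; bba->ba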